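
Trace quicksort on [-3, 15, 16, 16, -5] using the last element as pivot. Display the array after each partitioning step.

Partition 1: pivot=-5 at index 0 -> [-5, 15, 16, 16, -3]
Partition 2: pivot=-3 at index 1 -> [-5, -3, 16, 16, 15]
Partition 3: pivot=15 at index 2 -> [-5, -3, 15, 16, 16]
Partition 4: pivot=16 at index 4 -> [-5, -3, 15, 16, 16]


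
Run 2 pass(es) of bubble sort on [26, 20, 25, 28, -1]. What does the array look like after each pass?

After pass 1: [20, 25, 26, -1, 28] (3 swaps)
After pass 2: [20, 25, -1, 26, 28] (1 swaps)
Total swaps: 4


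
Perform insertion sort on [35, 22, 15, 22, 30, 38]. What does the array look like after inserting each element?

First element 35 is already 'sorted'
Insert 22: shifted 1 elements -> [22, 35, 15, 22, 30, 38]
Insert 15: shifted 2 elements -> [15, 22, 35, 22, 30, 38]
Insert 22: shifted 1 elements -> [15, 22, 22, 35, 30, 38]
Insert 30: shifted 1 elements -> [15, 22, 22, 30, 35, 38]
Insert 38: shifted 0 elements -> [15, 22, 22, 30, 35, 38]


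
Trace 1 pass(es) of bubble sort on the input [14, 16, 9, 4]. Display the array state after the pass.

After pass 1: [14, 9, 4, 16] (2 swaps)
Total swaps: 2


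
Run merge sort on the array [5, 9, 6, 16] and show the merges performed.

Divide and conquer:
  Merge [5] + [9] -> [5, 9]
  Merge [6] + [16] -> [6, 16]
  Merge [5, 9] + [6, 16] -> [5, 6, 9, 16]


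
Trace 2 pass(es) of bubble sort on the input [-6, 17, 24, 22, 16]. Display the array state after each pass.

After pass 1: [-6, 17, 22, 16, 24] (2 swaps)
After pass 2: [-6, 17, 16, 22, 24] (1 swaps)
Total swaps: 3


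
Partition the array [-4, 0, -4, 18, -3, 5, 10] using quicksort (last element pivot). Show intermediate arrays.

Partition 1: pivot=10 at index 5 -> [-4, 0, -4, -3, 5, 10, 18]
Partition 2: pivot=5 at index 4 -> [-4, 0, -4, -3, 5, 10, 18]
Partition 3: pivot=-3 at index 2 -> [-4, -4, -3, 0, 5, 10, 18]
Partition 4: pivot=-4 at index 1 -> [-4, -4, -3, 0, 5, 10, 18]


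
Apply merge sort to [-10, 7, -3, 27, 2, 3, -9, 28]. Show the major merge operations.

Divide and conquer:
  Merge [-10] + [7] -> [-10, 7]
  Merge [-3] + [27] -> [-3, 27]
  Merge [-10, 7] + [-3, 27] -> [-10, -3, 7, 27]
  Merge [2] + [3] -> [2, 3]
  Merge [-9] + [28] -> [-9, 28]
  Merge [2, 3] + [-9, 28] -> [-9, 2, 3, 28]
  Merge [-10, -3, 7, 27] + [-9, 2, 3, 28] -> [-10, -9, -3, 2, 3, 7, 27, 28]


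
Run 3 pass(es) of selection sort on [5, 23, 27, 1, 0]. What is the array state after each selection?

Pass 1: Select minimum 0 at index 4, swap -> [0, 23, 27, 1, 5]
Pass 2: Select minimum 1 at index 3, swap -> [0, 1, 27, 23, 5]
Pass 3: Select minimum 5 at index 4, swap -> [0, 1, 5, 23, 27]


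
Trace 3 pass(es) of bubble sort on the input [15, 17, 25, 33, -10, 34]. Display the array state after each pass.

After pass 1: [15, 17, 25, -10, 33, 34] (1 swaps)
After pass 2: [15, 17, -10, 25, 33, 34] (1 swaps)
After pass 3: [15, -10, 17, 25, 33, 34] (1 swaps)
Total swaps: 3


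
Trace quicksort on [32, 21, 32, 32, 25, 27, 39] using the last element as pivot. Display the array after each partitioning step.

Partition 1: pivot=39 at index 6 -> [32, 21, 32, 32, 25, 27, 39]
Partition 2: pivot=27 at index 2 -> [21, 25, 27, 32, 32, 32, 39]
Partition 3: pivot=25 at index 1 -> [21, 25, 27, 32, 32, 32, 39]
Partition 4: pivot=32 at index 5 -> [21, 25, 27, 32, 32, 32, 39]
Partition 5: pivot=32 at index 4 -> [21, 25, 27, 32, 32, 32, 39]


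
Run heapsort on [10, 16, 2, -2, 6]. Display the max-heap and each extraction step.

Build heap: [16, 10, 2, -2, 6]
Extract 16: [10, 6, 2, -2, 16]
Extract 10: [6, -2, 2, 10, 16]
Extract 6: [2, -2, 6, 10, 16]
Extract 2: [-2, 2, 6, 10, 16]


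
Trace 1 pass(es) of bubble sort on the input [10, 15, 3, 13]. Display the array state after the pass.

After pass 1: [10, 3, 13, 15] (2 swaps)
Total swaps: 2


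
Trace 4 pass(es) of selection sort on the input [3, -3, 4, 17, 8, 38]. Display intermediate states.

Pass 1: Select minimum -3 at index 1, swap -> [-3, 3, 4, 17, 8, 38]
Pass 2: Select minimum 3 at index 1, swap -> [-3, 3, 4, 17, 8, 38]
Pass 3: Select minimum 4 at index 2, swap -> [-3, 3, 4, 17, 8, 38]
Pass 4: Select minimum 8 at index 4, swap -> [-3, 3, 4, 8, 17, 38]


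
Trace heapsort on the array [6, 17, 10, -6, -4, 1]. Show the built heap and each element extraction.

Build heap: [17, 6, 10, -6, -4, 1]
Extract 17: [10, 6, 1, -6, -4, 17]
Extract 10: [6, -4, 1, -6, 10, 17]
Extract 6: [1, -4, -6, 6, 10, 17]
Extract 1: [-4, -6, 1, 6, 10, 17]
Extract -4: [-6, -4, 1, 6, 10, 17]


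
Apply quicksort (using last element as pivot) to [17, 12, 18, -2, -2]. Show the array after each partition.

Partition 1: pivot=-2 at index 1 -> [-2, -2, 18, 17, 12]
Partition 2: pivot=12 at index 2 -> [-2, -2, 12, 17, 18]
Partition 3: pivot=18 at index 4 -> [-2, -2, 12, 17, 18]


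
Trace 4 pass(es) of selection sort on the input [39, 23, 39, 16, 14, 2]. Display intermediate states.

Pass 1: Select minimum 2 at index 5, swap -> [2, 23, 39, 16, 14, 39]
Pass 2: Select minimum 14 at index 4, swap -> [2, 14, 39, 16, 23, 39]
Pass 3: Select minimum 16 at index 3, swap -> [2, 14, 16, 39, 23, 39]
Pass 4: Select minimum 23 at index 4, swap -> [2, 14, 16, 23, 39, 39]


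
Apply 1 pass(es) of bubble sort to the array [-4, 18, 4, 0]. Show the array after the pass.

After pass 1: [-4, 4, 0, 18] (2 swaps)
Total swaps: 2


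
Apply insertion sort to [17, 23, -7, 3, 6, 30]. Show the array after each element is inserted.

First element 17 is already 'sorted'
Insert 23: shifted 0 elements -> [17, 23, -7, 3, 6, 30]
Insert -7: shifted 2 elements -> [-7, 17, 23, 3, 6, 30]
Insert 3: shifted 2 elements -> [-7, 3, 17, 23, 6, 30]
Insert 6: shifted 2 elements -> [-7, 3, 6, 17, 23, 30]
Insert 30: shifted 0 elements -> [-7, 3, 6, 17, 23, 30]


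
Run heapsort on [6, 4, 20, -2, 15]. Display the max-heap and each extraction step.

Build heap: [20, 15, 6, -2, 4]
Extract 20: [15, 4, 6, -2, 20]
Extract 15: [6, 4, -2, 15, 20]
Extract 6: [4, -2, 6, 15, 20]
Extract 4: [-2, 4, 6, 15, 20]


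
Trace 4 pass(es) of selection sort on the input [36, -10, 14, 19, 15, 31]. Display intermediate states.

Pass 1: Select minimum -10 at index 1, swap -> [-10, 36, 14, 19, 15, 31]
Pass 2: Select minimum 14 at index 2, swap -> [-10, 14, 36, 19, 15, 31]
Pass 3: Select minimum 15 at index 4, swap -> [-10, 14, 15, 19, 36, 31]
Pass 4: Select minimum 19 at index 3, swap -> [-10, 14, 15, 19, 36, 31]


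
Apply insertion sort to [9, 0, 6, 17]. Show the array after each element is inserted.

First element 9 is already 'sorted'
Insert 0: shifted 1 elements -> [0, 9, 6, 17]
Insert 6: shifted 1 elements -> [0, 6, 9, 17]
Insert 17: shifted 0 elements -> [0, 6, 9, 17]


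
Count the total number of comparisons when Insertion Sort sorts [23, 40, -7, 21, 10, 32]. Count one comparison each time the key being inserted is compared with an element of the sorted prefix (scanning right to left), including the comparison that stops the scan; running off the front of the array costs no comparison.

Insert 40: 23 <= 40 (stop) = 1 comparison(s) -> [23, 40, -7, 21, 10, 32]
Insert -7: 40 > -7 (shift), 23 > -7 (shift), reached front = 2 comparison(s) -> [-7, 23, 40, 21, 10, 32]
Insert 21: 40 > 21 (shift), 23 > 21 (shift), -7 <= 21 (stop) = 3 comparison(s) -> [-7, 21, 23, 40, 10, 32]
Insert 10: 40 > 10 (shift), 23 > 10 (shift), 21 > 10 (shift), -7 <= 10 (stop) = 4 comparison(s) -> [-7, 10, 21, 23, 40, 32]
Insert 32: 40 > 32 (shift), 23 <= 32 (stop) = 2 comparison(s) -> [-7, 10, 21, 23, 32, 40]
Total comparisons: 1 + 2 + 3 + 4 + 2 = 12


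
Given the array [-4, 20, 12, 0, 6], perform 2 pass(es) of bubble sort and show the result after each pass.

After pass 1: [-4, 12, 0, 6, 20] (3 swaps)
After pass 2: [-4, 0, 6, 12, 20] (2 swaps)
Total swaps: 5


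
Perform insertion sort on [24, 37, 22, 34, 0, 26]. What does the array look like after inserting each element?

First element 24 is already 'sorted'
Insert 37: shifted 0 elements -> [24, 37, 22, 34, 0, 26]
Insert 22: shifted 2 elements -> [22, 24, 37, 34, 0, 26]
Insert 34: shifted 1 elements -> [22, 24, 34, 37, 0, 26]
Insert 0: shifted 4 elements -> [0, 22, 24, 34, 37, 26]
Insert 26: shifted 2 elements -> [0, 22, 24, 26, 34, 37]


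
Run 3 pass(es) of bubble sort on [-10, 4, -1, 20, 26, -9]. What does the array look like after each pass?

After pass 1: [-10, -1, 4, 20, -9, 26] (2 swaps)
After pass 2: [-10, -1, 4, -9, 20, 26] (1 swaps)
After pass 3: [-10, -1, -9, 4, 20, 26] (1 swaps)
Total swaps: 4


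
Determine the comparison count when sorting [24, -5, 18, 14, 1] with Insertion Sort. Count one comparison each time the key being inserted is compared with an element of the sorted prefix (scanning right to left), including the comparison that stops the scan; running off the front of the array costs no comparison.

Insert -5: 24 > -5 (shift), reached front = 1 comparison(s) -> [-5, 24, 18, 14, 1]
Insert 18: 24 > 18 (shift), -5 <= 18 (stop) = 2 comparison(s) -> [-5, 18, 24, 14, 1]
Insert 14: 24 > 14 (shift), 18 > 14 (shift), -5 <= 14 (stop) = 3 comparison(s) -> [-5, 14, 18, 24, 1]
Insert 1: 24 > 1 (shift), 18 > 1 (shift), 14 > 1 (shift), -5 <= 1 (stop) = 4 comparison(s) -> [-5, 1, 14, 18, 24]
Total comparisons: 1 + 2 + 3 + 4 = 10


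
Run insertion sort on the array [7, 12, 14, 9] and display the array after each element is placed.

First element 7 is already 'sorted'
Insert 12: shifted 0 elements -> [7, 12, 14, 9]
Insert 14: shifted 0 elements -> [7, 12, 14, 9]
Insert 9: shifted 2 elements -> [7, 9, 12, 14]


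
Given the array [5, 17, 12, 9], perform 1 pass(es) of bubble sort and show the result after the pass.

After pass 1: [5, 12, 9, 17] (2 swaps)
Total swaps: 2


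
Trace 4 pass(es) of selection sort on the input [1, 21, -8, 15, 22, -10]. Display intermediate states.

Pass 1: Select minimum -10 at index 5, swap -> [-10, 21, -8, 15, 22, 1]
Pass 2: Select minimum -8 at index 2, swap -> [-10, -8, 21, 15, 22, 1]
Pass 3: Select minimum 1 at index 5, swap -> [-10, -8, 1, 15, 22, 21]
Pass 4: Select minimum 15 at index 3, swap -> [-10, -8, 1, 15, 22, 21]


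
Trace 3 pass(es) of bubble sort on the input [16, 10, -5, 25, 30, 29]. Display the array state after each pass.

After pass 1: [10, -5, 16, 25, 29, 30] (3 swaps)
After pass 2: [-5, 10, 16, 25, 29, 30] (1 swaps)
After pass 3: [-5, 10, 16, 25, 29, 30] (0 swaps)
Total swaps: 4


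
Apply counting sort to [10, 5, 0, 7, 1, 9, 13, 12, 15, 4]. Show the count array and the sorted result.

Count array: [1, 1, 0, 0, 1, 1, 0, 1, 0, 1, 1, 0, 1, 1, 0, 1]
(count[i] = number of elements equal to i)
Cumulative count: [1, 2, 2, 2, 3, 4, 4, 5, 5, 6, 7, 7, 8, 9, 9, 10]
Sorted: [0, 1, 4, 5, 7, 9, 10, 12, 13, 15]


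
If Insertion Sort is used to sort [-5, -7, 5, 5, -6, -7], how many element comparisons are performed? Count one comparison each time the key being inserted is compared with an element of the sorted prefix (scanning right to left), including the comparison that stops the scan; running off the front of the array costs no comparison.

Insert -7: -5 > -7 (shift), reached front = 1 comparison(s) -> [-7, -5, 5, 5, -6, -7]
Insert 5: -5 <= 5 (stop) = 1 comparison(s) -> [-7, -5, 5, 5, -6, -7]
Insert 5: 5 <= 5 (stop) = 1 comparison(s) -> [-7, -5, 5, 5, -6, -7]
Insert -6: 5 > -6 (shift), 5 > -6 (shift), -5 > -6 (shift), -7 <= -6 (stop) = 4 comparison(s) -> [-7, -6, -5, 5, 5, -7]
Insert -7: 5 > -7 (shift), 5 > -7 (shift), -5 > -7 (shift), -6 > -7 (shift), -7 <= -7 (stop) = 5 comparison(s) -> [-7, -7, -6, -5, 5, 5]
Total comparisons: 1 + 1 + 1 + 4 + 5 = 12


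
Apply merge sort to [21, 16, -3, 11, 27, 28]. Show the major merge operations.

Divide and conquer:
  Merge [16] + [-3] -> [-3, 16]
  Merge [21] + [-3, 16] -> [-3, 16, 21]
  Merge [27] + [28] -> [27, 28]
  Merge [11] + [27, 28] -> [11, 27, 28]
  Merge [-3, 16, 21] + [11, 27, 28] -> [-3, 11, 16, 21, 27, 28]


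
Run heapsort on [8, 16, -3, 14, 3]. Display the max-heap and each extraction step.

Build heap: [16, 14, -3, 8, 3]
Extract 16: [14, 8, -3, 3, 16]
Extract 14: [8, 3, -3, 14, 16]
Extract 8: [3, -3, 8, 14, 16]
Extract 3: [-3, 3, 8, 14, 16]


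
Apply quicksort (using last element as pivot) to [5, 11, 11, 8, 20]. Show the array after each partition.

Partition 1: pivot=20 at index 4 -> [5, 11, 11, 8, 20]
Partition 2: pivot=8 at index 1 -> [5, 8, 11, 11, 20]
Partition 3: pivot=11 at index 3 -> [5, 8, 11, 11, 20]


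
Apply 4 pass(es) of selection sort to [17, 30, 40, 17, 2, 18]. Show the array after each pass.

Pass 1: Select minimum 2 at index 4, swap -> [2, 30, 40, 17, 17, 18]
Pass 2: Select minimum 17 at index 3, swap -> [2, 17, 40, 30, 17, 18]
Pass 3: Select minimum 17 at index 4, swap -> [2, 17, 17, 30, 40, 18]
Pass 4: Select minimum 18 at index 5, swap -> [2, 17, 17, 18, 40, 30]


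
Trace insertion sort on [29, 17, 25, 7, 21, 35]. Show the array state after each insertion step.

First element 29 is already 'sorted'
Insert 17: shifted 1 elements -> [17, 29, 25, 7, 21, 35]
Insert 25: shifted 1 elements -> [17, 25, 29, 7, 21, 35]
Insert 7: shifted 3 elements -> [7, 17, 25, 29, 21, 35]
Insert 21: shifted 2 elements -> [7, 17, 21, 25, 29, 35]
Insert 35: shifted 0 elements -> [7, 17, 21, 25, 29, 35]


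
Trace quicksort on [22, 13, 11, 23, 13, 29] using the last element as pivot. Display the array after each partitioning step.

Partition 1: pivot=29 at index 5 -> [22, 13, 11, 23, 13, 29]
Partition 2: pivot=13 at index 2 -> [13, 11, 13, 23, 22, 29]
Partition 3: pivot=11 at index 0 -> [11, 13, 13, 23, 22, 29]
Partition 4: pivot=22 at index 3 -> [11, 13, 13, 22, 23, 29]


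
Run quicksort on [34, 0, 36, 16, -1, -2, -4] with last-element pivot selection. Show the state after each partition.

Partition 1: pivot=-4 at index 0 -> [-4, 0, 36, 16, -1, -2, 34]
Partition 2: pivot=34 at index 5 -> [-4, 0, 16, -1, -2, 34, 36]
Partition 3: pivot=-2 at index 1 -> [-4, -2, 16, -1, 0, 34, 36]
Partition 4: pivot=0 at index 3 -> [-4, -2, -1, 0, 16, 34, 36]


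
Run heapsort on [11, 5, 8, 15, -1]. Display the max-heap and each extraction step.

Build heap: [15, 11, 8, 5, -1]
Extract 15: [11, 5, 8, -1, 15]
Extract 11: [8, 5, -1, 11, 15]
Extract 8: [5, -1, 8, 11, 15]
Extract 5: [-1, 5, 8, 11, 15]


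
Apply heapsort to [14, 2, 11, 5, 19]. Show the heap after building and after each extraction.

Build heap: [19, 14, 11, 5, 2]
Extract 19: [14, 5, 11, 2, 19]
Extract 14: [11, 5, 2, 14, 19]
Extract 11: [5, 2, 11, 14, 19]
Extract 5: [2, 5, 11, 14, 19]


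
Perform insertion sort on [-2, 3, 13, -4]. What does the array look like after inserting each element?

First element -2 is already 'sorted'
Insert 3: shifted 0 elements -> [-2, 3, 13, -4]
Insert 13: shifted 0 elements -> [-2, 3, 13, -4]
Insert -4: shifted 3 elements -> [-4, -2, 3, 13]


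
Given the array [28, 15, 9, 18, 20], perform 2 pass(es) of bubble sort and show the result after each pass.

After pass 1: [15, 9, 18, 20, 28] (4 swaps)
After pass 2: [9, 15, 18, 20, 28] (1 swaps)
Total swaps: 5


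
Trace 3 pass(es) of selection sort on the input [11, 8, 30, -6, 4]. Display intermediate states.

Pass 1: Select minimum -6 at index 3, swap -> [-6, 8, 30, 11, 4]
Pass 2: Select minimum 4 at index 4, swap -> [-6, 4, 30, 11, 8]
Pass 3: Select minimum 8 at index 4, swap -> [-6, 4, 8, 11, 30]


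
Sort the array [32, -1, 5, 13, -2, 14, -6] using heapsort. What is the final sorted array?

Build heap: [32, 13, 14, -1, -2, 5, -6]
Extract 32: [14, 13, 5, -1, -2, -6, 32]
Extract 14: [13, -1, 5, -6, -2, 14, 32]
Extract 13: [5, -1, -2, -6, 13, 14, 32]
Extract 5: [-1, -6, -2, 5, 13, 14, 32]
Extract -1: [-2, -6, -1, 5, 13, 14, 32]
Extract -2: [-6, -2, -1, 5, 13, 14, 32]


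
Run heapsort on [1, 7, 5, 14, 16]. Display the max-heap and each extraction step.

Build heap: [16, 14, 5, 1, 7]
Extract 16: [14, 7, 5, 1, 16]
Extract 14: [7, 1, 5, 14, 16]
Extract 7: [5, 1, 7, 14, 16]
Extract 5: [1, 5, 7, 14, 16]


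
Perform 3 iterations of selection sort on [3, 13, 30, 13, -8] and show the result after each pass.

Pass 1: Select minimum -8 at index 4, swap -> [-8, 13, 30, 13, 3]
Pass 2: Select minimum 3 at index 4, swap -> [-8, 3, 30, 13, 13]
Pass 3: Select minimum 13 at index 3, swap -> [-8, 3, 13, 30, 13]


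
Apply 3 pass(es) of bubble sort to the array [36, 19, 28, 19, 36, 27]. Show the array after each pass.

After pass 1: [19, 28, 19, 36, 27, 36] (4 swaps)
After pass 2: [19, 19, 28, 27, 36, 36] (2 swaps)
After pass 3: [19, 19, 27, 28, 36, 36] (1 swaps)
Total swaps: 7


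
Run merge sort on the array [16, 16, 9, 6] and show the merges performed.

Divide and conquer:
  Merge [16] + [16] -> [16, 16]
  Merge [9] + [6] -> [6, 9]
  Merge [16, 16] + [6, 9] -> [6, 9, 16, 16]


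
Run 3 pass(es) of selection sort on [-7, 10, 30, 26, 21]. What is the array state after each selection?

Pass 1: Select minimum -7 at index 0, swap -> [-7, 10, 30, 26, 21]
Pass 2: Select minimum 10 at index 1, swap -> [-7, 10, 30, 26, 21]
Pass 3: Select minimum 21 at index 4, swap -> [-7, 10, 21, 26, 30]


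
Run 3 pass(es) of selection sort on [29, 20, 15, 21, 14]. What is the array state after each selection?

Pass 1: Select minimum 14 at index 4, swap -> [14, 20, 15, 21, 29]
Pass 2: Select minimum 15 at index 2, swap -> [14, 15, 20, 21, 29]
Pass 3: Select minimum 20 at index 2, swap -> [14, 15, 20, 21, 29]


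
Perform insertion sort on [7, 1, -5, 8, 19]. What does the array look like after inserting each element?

First element 7 is already 'sorted'
Insert 1: shifted 1 elements -> [1, 7, -5, 8, 19]
Insert -5: shifted 2 elements -> [-5, 1, 7, 8, 19]
Insert 8: shifted 0 elements -> [-5, 1, 7, 8, 19]
Insert 19: shifted 0 elements -> [-5, 1, 7, 8, 19]


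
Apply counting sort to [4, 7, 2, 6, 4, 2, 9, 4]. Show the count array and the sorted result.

Count array: [0, 0, 2, 0, 3, 0, 1, 1, 0, 1]
(count[i] = number of elements equal to i)
Cumulative count: [0, 0, 2, 2, 5, 5, 6, 7, 7, 8]
Sorted: [2, 2, 4, 4, 4, 6, 7, 9]


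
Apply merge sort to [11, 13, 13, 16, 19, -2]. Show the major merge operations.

Divide and conquer:
  Merge [13] + [13] -> [13, 13]
  Merge [11] + [13, 13] -> [11, 13, 13]
  Merge [19] + [-2] -> [-2, 19]
  Merge [16] + [-2, 19] -> [-2, 16, 19]
  Merge [11, 13, 13] + [-2, 16, 19] -> [-2, 11, 13, 13, 16, 19]


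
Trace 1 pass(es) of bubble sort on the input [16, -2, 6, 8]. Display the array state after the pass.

After pass 1: [-2, 6, 8, 16] (3 swaps)
Total swaps: 3


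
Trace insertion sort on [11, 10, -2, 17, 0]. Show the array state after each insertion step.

First element 11 is already 'sorted'
Insert 10: shifted 1 elements -> [10, 11, -2, 17, 0]
Insert -2: shifted 2 elements -> [-2, 10, 11, 17, 0]
Insert 17: shifted 0 elements -> [-2, 10, 11, 17, 0]
Insert 0: shifted 3 elements -> [-2, 0, 10, 11, 17]


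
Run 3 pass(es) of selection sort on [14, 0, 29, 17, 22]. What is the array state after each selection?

Pass 1: Select minimum 0 at index 1, swap -> [0, 14, 29, 17, 22]
Pass 2: Select minimum 14 at index 1, swap -> [0, 14, 29, 17, 22]
Pass 3: Select minimum 17 at index 3, swap -> [0, 14, 17, 29, 22]


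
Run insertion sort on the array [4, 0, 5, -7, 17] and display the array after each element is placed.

First element 4 is already 'sorted'
Insert 0: shifted 1 elements -> [0, 4, 5, -7, 17]
Insert 5: shifted 0 elements -> [0, 4, 5, -7, 17]
Insert -7: shifted 3 elements -> [-7, 0, 4, 5, 17]
Insert 17: shifted 0 elements -> [-7, 0, 4, 5, 17]


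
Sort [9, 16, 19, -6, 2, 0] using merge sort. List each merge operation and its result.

Divide and conquer:
  Merge [16] + [19] -> [16, 19]
  Merge [9] + [16, 19] -> [9, 16, 19]
  Merge [2] + [0] -> [0, 2]
  Merge [-6] + [0, 2] -> [-6, 0, 2]
  Merge [9, 16, 19] + [-6, 0, 2] -> [-6, 0, 2, 9, 16, 19]


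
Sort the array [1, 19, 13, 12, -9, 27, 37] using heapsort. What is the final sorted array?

Build heap: [37, 19, 27, 12, -9, 1, 13]
Extract 37: [27, 19, 13, 12, -9, 1, 37]
Extract 27: [19, 12, 13, 1, -9, 27, 37]
Extract 19: [13, 12, -9, 1, 19, 27, 37]
Extract 13: [12, 1, -9, 13, 19, 27, 37]
Extract 12: [1, -9, 12, 13, 19, 27, 37]
Extract 1: [-9, 1, 12, 13, 19, 27, 37]


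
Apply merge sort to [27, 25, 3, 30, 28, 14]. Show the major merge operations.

Divide and conquer:
  Merge [25] + [3] -> [3, 25]
  Merge [27] + [3, 25] -> [3, 25, 27]
  Merge [28] + [14] -> [14, 28]
  Merge [30] + [14, 28] -> [14, 28, 30]
  Merge [3, 25, 27] + [14, 28, 30] -> [3, 14, 25, 27, 28, 30]


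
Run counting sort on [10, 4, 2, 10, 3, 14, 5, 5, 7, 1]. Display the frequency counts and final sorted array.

Count array: [0, 1, 1, 1, 1, 2, 0, 1, 0, 0, 2, 0, 0, 0, 1]
(count[i] = number of elements equal to i)
Cumulative count: [0, 1, 2, 3, 4, 6, 6, 7, 7, 7, 9, 9, 9, 9, 10]
Sorted: [1, 2, 3, 4, 5, 5, 7, 10, 10, 14]


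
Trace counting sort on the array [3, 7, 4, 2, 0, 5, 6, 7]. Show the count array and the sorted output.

Count array: [1, 0, 1, 1, 1, 1, 1, 2]
(count[i] = number of elements equal to i)
Cumulative count: [1, 1, 2, 3, 4, 5, 6, 8]
Sorted: [0, 2, 3, 4, 5, 6, 7, 7]


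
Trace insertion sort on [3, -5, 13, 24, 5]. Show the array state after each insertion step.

First element 3 is already 'sorted'
Insert -5: shifted 1 elements -> [-5, 3, 13, 24, 5]
Insert 13: shifted 0 elements -> [-5, 3, 13, 24, 5]
Insert 24: shifted 0 elements -> [-5, 3, 13, 24, 5]
Insert 5: shifted 2 elements -> [-5, 3, 5, 13, 24]


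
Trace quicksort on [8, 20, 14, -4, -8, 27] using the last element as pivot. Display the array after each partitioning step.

Partition 1: pivot=27 at index 5 -> [8, 20, 14, -4, -8, 27]
Partition 2: pivot=-8 at index 0 -> [-8, 20, 14, -4, 8, 27]
Partition 3: pivot=8 at index 2 -> [-8, -4, 8, 20, 14, 27]
Partition 4: pivot=14 at index 3 -> [-8, -4, 8, 14, 20, 27]


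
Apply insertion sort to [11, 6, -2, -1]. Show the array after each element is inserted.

First element 11 is already 'sorted'
Insert 6: shifted 1 elements -> [6, 11, -2, -1]
Insert -2: shifted 2 elements -> [-2, 6, 11, -1]
Insert -1: shifted 2 elements -> [-2, -1, 6, 11]


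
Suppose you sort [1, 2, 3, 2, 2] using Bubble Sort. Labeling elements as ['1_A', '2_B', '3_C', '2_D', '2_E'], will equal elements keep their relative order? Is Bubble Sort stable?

Trace Bubble Sort on the labeled array (the key is the number; the letter only tracks identity):
  After pass 1: [1_A, 2_B, 2_D, 2_E, 3_C]
  After pass 2: [1_A, 2_B, 2_D, 2_E, 3_C] (no swaps, done)
Final order: [1_A, 2_B, 2_D, 2_E, 3_C]
Equal keys:
  value 2: originally 2_B, 2_D, 2_E; after sorting 2_B, 2_D, 2_E -> order preserved
All equal keys kept their original relative order. Bubble Sort is stable: it only swaps adjacent elements when the left one is strictly greater, so equal keys never move past each other.
Answer: Stable


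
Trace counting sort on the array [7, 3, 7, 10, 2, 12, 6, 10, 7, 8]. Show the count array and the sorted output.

Count array: [0, 0, 1, 1, 0, 0, 1, 3, 1, 0, 2, 0, 1]
(count[i] = number of elements equal to i)
Cumulative count: [0, 0, 1, 2, 2, 2, 3, 6, 7, 7, 9, 9, 10]
Sorted: [2, 3, 6, 7, 7, 7, 8, 10, 10, 12]


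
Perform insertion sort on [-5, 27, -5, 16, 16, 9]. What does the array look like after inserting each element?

First element -5 is already 'sorted'
Insert 27: shifted 0 elements -> [-5, 27, -5, 16, 16, 9]
Insert -5: shifted 1 elements -> [-5, -5, 27, 16, 16, 9]
Insert 16: shifted 1 elements -> [-5, -5, 16, 27, 16, 9]
Insert 16: shifted 1 elements -> [-5, -5, 16, 16, 27, 9]
Insert 9: shifted 3 elements -> [-5, -5, 9, 16, 16, 27]


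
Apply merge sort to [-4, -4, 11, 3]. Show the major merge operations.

Divide and conquer:
  Merge [-4] + [-4] -> [-4, -4]
  Merge [11] + [3] -> [3, 11]
  Merge [-4, -4] + [3, 11] -> [-4, -4, 3, 11]


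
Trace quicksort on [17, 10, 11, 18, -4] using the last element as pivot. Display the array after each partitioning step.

Partition 1: pivot=-4 at index 0 -> [-4, 10, 11, 18, 17]
Partition 2: pivot=17 at index 3 -> [-4, 10, 11, 17, 18]
Partition 3: pivot=11 at index 2 -> [-4, 10, 11, 17, 18]


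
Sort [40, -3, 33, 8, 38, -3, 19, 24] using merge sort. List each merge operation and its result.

Divide and conquer:
  Merge [40] + [-3] -> [-3, 40]
  Merge [33] + [8] -> [8, 33]
  Merge [-3, 40] + [8, 33] -> [-3, 8, 33, 40]
  Merge [38] + [-3] -> [-3, 38]
  Merge [19] + [24] -> [19, 24]
  Merge [-3, 38] + [19, 24] -> [-3, 19, 24, 38]
  Merge [-3, 8, 33, 40] + [-3, 19, 24, 38] -> [-3, -3, 8, 19, 24, 33, 38, 40]


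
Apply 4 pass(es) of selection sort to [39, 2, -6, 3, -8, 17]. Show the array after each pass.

Pass 1: Select minimum -8 at index 4, swap -> [-8, 2, -6, 3, 39, 17]
Pass 2: Select minimum -6 at index 2, swap -> [-8, -6, 2, 3, 39, 17]
Pass 3: Select minimum 2 at index 2, swap -> [-8, -6, 2, 3, 39, 17]
Pass 4: Select minimum 3 at index 3, swap -> [-8, -6, 2, 3, 39, 17]


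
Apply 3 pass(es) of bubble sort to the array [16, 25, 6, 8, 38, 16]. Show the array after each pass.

After pass 1: [16, 6, 8, 25, 16, 38] (3 swaps)
After pass 2: [6, 8, 16, 16, 25, 38] (3 swaps)
After pass 3: [6, 8, 16, 16, 25, 38] (0 swaps)
Total swaps: 6


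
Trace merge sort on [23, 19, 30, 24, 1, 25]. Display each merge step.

Divide and conquer:
  Merge [19] + [30] -> [19, 30]
  Merge [23] + [19, 30] -> [19, 23, 30]
  Merge [1] + [25] -> [1, 25]
  Merge [24] + [1, 25] -> [1, 24, 25]
  Merge [19, 23, 30] + [1, 24, 25] -> [1, 19, 23, 24, 25, 30]


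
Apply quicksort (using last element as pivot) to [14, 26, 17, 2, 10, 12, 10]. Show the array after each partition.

Partition 1: pivot=10 at index 2 -> [2, 10, 10, 14, 26, 12, 17]
Partition 2: pivot=10 at index 1 -> [2, 10, 10, 14, 26, 12, 17]
Partition 3: pivot=17 at index 5 -> [2, 10, 10, 14, 12, 17, 26]
Partition 4: pivot=12 at index 3 -> [2, 10, 10, 12, 14, 17, 26]


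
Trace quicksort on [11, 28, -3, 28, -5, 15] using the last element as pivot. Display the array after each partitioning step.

Partition 1: pivot=15 at index 3 -> [11, -3, -5, 15, 28, 28]
Partition 2: pivot=-5 at index 0 -> [-5, -3, 11, 15, 28, 28]
Partition 3: pivot=11 at index 2 -> [-5, -3, 11, 15, 28, 28]
Partition 4: pivot=28 at index 5 -> [-5, -3, 11, 15, 28, 28]


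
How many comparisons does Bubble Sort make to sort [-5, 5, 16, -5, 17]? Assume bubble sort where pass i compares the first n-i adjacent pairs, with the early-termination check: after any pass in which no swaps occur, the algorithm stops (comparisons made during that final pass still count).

Pass 1: compare adjacent pairs (0,1)..(3,4) = 4 comparison(s), 1 swap(s) -> [-5, 5, -5, 16, 17]
Pass 2: compare adjacent pairs (0,1)..(2,3) = 3 comparison(s), 1 swap(s) -> [-5, -5, 5, 16, 17]
Pass 3: compare adjacent pairs (0,1)..(1,2) = 2 comparison(s), 0 swap(s) -> [-5, -5, 5, 16, 17]
No swaps in this pass, so bubble sort stops here.
Total comparisons: 4 + 3 + 2 = 9


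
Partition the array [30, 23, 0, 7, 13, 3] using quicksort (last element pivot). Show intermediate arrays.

Partition 1: pivot=3 at index 1 -> [0, 3, 30, 7, 13, 23]
Partition 2: pivot=23 at index 4 -> [0, 3, 7, 13, 23, 30]
Partition 3: pivot=13 at index 3 -> [0, 3, 7, 13, 23, 30]


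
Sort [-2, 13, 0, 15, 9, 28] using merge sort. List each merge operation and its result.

Divide and conquer:
  Merge [13] + [0] -> [0, 13]
  Merge [-2] + [0, 13] -> [-2, 0, 13]
  Merge [9] + [28] -> [9, 28]
  Merge [15] + [9, 28] -> [9, 15, 28]
  Merge [-2, 0, 13] + [9, 15, 28] -> [-2, 0, 9, 13, 15, 28]


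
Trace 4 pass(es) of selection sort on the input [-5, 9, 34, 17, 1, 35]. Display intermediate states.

Pass 1: Select minimum -5 at index 0, swap -> [-5, 9, 34, 17, 1, 35]
Pass 2: Select minimum 1 at index 4, swap -> [-5, 1, 34, 17, 9, 35]
Pass 3: Select minimum 9 at index 4, swap -> [-5, 1, 9, 17, 34, 35]
Pass 4: Select minimum 17 at index 3, swap -> [-5, 1, 9, 17, 34, 35]


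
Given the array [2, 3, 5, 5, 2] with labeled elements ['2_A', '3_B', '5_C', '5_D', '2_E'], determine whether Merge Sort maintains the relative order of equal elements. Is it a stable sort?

Trace Merge Sort on the labeled array (the key is the number; the letter only tracks identity):
  Merge [2_A] + [3_B] -> [2_A, 3_B]
  Merge [5_D] + [2_E] -> [2_E, 5_D]
  Merge [5_C] + [2_E, 5_D] -> [2_E, 5_C, 5_D]
  Merge [2_A, 3_B] + [2_E, 5_C, 5_D] -> [2_A, 2_E, 3_B, 5_C, 5_D]
Final order: [2_A, 2_E, 3_B, 5_C, 5_D]
Equal keys:
  value 2: originally 2_A, 2_E; after sorting 2_A, 2_E -> order preserved
  value 5: originally 5_C, 5_D; after sorting 5_C, 5_D -> order preserved
All equal keys kept their original relative order. Merge Sort is stable: when the heads of the two halves are equal the merge takes from the left half first.
Answer: Stable


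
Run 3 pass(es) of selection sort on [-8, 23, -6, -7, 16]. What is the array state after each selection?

Pass 1: Select minimum -8 at index 0, swap -> [-8, 23, -6, -7, 16]
Pass 2: Select minimum -7 at index 3, swap -> [-8, -7, -6, 23, 16]
Pass 3: Select minimum -6 at index 2, swap -> [-8, -7, -6, 23, 16]


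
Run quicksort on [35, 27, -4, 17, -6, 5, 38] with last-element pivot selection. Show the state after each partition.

Partition 1: pivot=38 at index 6 -> [35, 27, -4, 17, -6, 5, 38]
Partition 2: pivot=5 at index 2 -> [-4, -6, 5, 17, 27, 35, 38]
Partition 3: pivot=-6 at index 0 -> [-6, -4, 5, 17, 27, 35, 38]
Partition 4: pivot=35 at index 5 -> [-6, -4, 5, 17, 27, 35, 38]
Partition 5: pivot=27 at index 4 -> [-6, -4, 5, 17, 27, 35, 38]


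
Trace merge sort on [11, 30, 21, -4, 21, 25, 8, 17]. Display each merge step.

Divide and conquer:
  Merge [11] + [30] -> [11, 30]
  Merge [21] + [-4] -> [-4, 21]
  Merge [11, 30] + [-4, 21] -> [-4, 11, 21, 30]
  Merge [21] + [25] -> [21, 25]
  Merge [8] + [17] -> [8, 17]
  Merge [21, 25] + [8, 17] -> [8, 17, 21, 25]
  Merge [-4, 11, 21, 30] + [8, 17, 21, 25] -> [-4, 8, 11, 17, 21, 21, 25, 30]


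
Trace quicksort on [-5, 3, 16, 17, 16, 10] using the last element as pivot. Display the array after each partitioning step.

Partition 1: pivot=10 at index 2 -> [-5, 3, 10, 17, 16, 16]
Partition 2: pivot=3 at index 1 -> [-5, 3, 10, 17, 16, 16]
Partition 3: pivot=16 at index 4 -> [-5, 3, 10, 16, 16, 17]


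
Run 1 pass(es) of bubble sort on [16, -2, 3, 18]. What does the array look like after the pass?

After pass 1: [-2, 3, 16, 18] (2 swaps)
Total swaps: 2


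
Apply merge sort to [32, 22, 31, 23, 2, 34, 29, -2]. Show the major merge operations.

Divide and conquer:
  Merge [32] + [22] -> [22, 32]
  Merge [31] + [23] -> [23, 31]
  Merge [22, 32] + [23, 31] -> [22, 23, 31, 32]
  Merge [2] + [34] -> [2, 34]
  Merge [29] + [-2] -> [-2, 29]
  Merge [2, 34] + [-2, 29] -> [-2, 2, 29, 34]
  Merge [22, 23, 31, 32] + [-2, 2, 29, 34] -> [-2, 2, 22, 23, 29, 31, 32, 34]


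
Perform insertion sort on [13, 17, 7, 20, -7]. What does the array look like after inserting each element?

First element 13 is already 'sorted'
Insert 17: shifted 0 elements -> [13, 17, 7, 20, -7]
Insert 7: shifted 2 elements -> [7, 13, 17, 20, -7]
Insert 20: shifted 0 elements -> [7, 13, 17, 20, -7]
Insert -7: shifted 4 elements -> [-7, 7, 13, 17, 20]


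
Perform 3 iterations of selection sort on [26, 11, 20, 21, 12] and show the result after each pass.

Pass 1: Select minimum 11 at index 1, swap -> [11, 26, 20, 21, 12]
Pass 2: Select minimum 12 at index 4, swap -> [11, 12, 20, 21, 26]
Pass 3: Select minimum 20 at index 2, swap -> [11, 12, 20, 21, 26]


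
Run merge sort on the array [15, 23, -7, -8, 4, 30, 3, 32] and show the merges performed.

Divide and conquer:
  Merge [15] + [23] -> [15, 23]
  Merge [-7] + [-8] -> [-8, -7]
  Merge [15, 23] + [-8, -7] -> [-8, -7, 15, 23]
  Merge [4] + [30] -> [4, 30]
  Merge [3] + [32] -> [3, 32]
  Merge [4, 30] + [3, 32] -> [3, 4, 30, 32]
  Merge [-8, -7, 15, 23] + [3, 4, 30, 32] -> [-8, -7, 3, 4, 15, 23, 30, 32]


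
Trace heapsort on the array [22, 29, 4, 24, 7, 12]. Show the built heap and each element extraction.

Build heap: [29, 24, 12, 22, 7, 4]
Extract 29: [24, 22, 12, 4, 7, 29]
Extract 24: [22, 7, 12, 4, 24, 29]
Extract 22: [12, 7, 4, 22, 24, 29]
Extract 12: [7, 4, 12, 22, 24, 29]
Extract 7: [4, 7, 12, 22, 24, 29]


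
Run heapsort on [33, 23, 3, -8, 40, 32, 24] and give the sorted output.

Build heap: [40, 33, 32, -8, 23, 3, 24]
Extract 40: [33, 24, 32, -8, 23, 3, 40]
Extract 33: [32, 24, 3, -8, 23, 33, 40]
Extract 32: [24, 23, 3, -8, 32, 33, 40]
Extract 24: [23, -8, 3, 24, 32, 33, 40]
Extract 23: [3, -8, 23, 24, 32, 33, 40]
Extract 3: [-8, 3, 23, 24, 32, 33, 40]


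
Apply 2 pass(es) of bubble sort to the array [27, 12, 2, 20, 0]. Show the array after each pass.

After pass 1: [12, 2, 20, 0, 27] (4 swaps)
After pass 2: [2, 12, 0, 20, 27] (2 swaps)
Total swaps: 6


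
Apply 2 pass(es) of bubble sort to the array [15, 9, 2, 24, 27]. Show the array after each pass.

After pass 1: [9, 2, 15, 24, 27] (2 swaps)
After pass 2: [2, 9, 15, 24, 27] (1 swaps)
Total swaps: 3


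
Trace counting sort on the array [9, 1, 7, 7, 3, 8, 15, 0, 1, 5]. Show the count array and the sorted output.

Count array: [1, 2, 0, 1, 0, 1, 0, 2, 1, 1, 0, 0, 0, 0, 0, 1]
(count[i] = number of elements equal to i)
Cumulative count: [1, 3, 3, 4, 4, 5, 5, 7, 8, 9, 9, 9, 9, 9, 9, 10]
Sorted: [0, 1, 1, 3, 5, 7, 7, 8, 9, 15]


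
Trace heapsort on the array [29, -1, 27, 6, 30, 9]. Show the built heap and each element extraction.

Build heap: [30, 29, 27, 6, -1, 9]
Extract 30: [29, 9, 27, 6, -1, 30]
Extract 29: [27, 9, -1, 6, 29, 30]
Extract 27: [9, 6, -1, 27, 29, 30]
Extract 9: [6, -1, 9, 27, 29, 30]
Extract 6: [-1, 6, 9, 27, 29, 30]


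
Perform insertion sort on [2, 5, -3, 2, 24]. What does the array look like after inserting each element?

First element 2 is already 'sorted'
Insert 5: shifted 0 elements -> [2, 5, -3, 2, 24]
Insert -3: shifted 2 elements -> [-3, 2, 5, 2, 24]
Insert 2: shifted 1 elements -> [-3, 2, 2, 5, 24]
Insert 24: shifted 0 elements -> [-3, 2, 2, 5, 24]


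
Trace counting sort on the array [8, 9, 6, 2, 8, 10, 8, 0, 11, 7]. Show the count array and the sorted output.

Count array: [1, 0, 1, 0, 0, 0, 1, 1, 3, 1, 1, 1]
(count[i] = number of elements equal to i)
Cumulative count: [1, 1, 2, 2, 2, 2, 3, 4, 7, 8, 9, 10]
Sorted: [0, 2, 6, 7, 8, 8, 8, 9, 10, 11]


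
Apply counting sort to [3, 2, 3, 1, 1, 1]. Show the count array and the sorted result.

Count array: [0, 3, 1, 2]
(count[i] = number of elements equal to i)
Cumulative count: [0, 3, 4, 6]
Sorted: [1, 1, 1, 2, 3, 3]


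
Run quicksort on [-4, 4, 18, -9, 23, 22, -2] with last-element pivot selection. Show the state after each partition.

Partition 1: pivot=-2 at index 2 -> [-4, -9, -2, 4, 23, 22, 18]
Partition 2: pivot=-9 at index 0 -> [-9, -4, -2, 4, 23, 22, 18]
Partition 3: pivot=18 at index 4 -> [-9, -4, -2, 4, 18, 22, 23]
Partition 4: pivot=23 at index 6 -> [-9, -4, -2, 4, 18, 22, 23]


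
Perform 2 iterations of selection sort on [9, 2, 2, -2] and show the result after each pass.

Pass 1: Select minimum -2 at index 3, swap -> [-2, 2, 2, 9]
Pass 2: Select minimum 2 at index 1, swap -> [-2, 2, 2, 9]


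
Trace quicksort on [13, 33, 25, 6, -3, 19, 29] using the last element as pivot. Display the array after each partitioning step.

Partition 1: pivot=29 at index 5 -> [13, 25, 6, -3, 19, 29, 33]
Partition 2: pivot=19 at index 3 -> [13, 6, -3, 19, 25, 29, 33]
Partition 3: pivot=-3 at index 0 -> [-3, 6, 13, 19, 25, 29, 33]
Partition 4: pivot=13 at index 2 -> [-3, 6, 13, 19, 25, 29, 33]


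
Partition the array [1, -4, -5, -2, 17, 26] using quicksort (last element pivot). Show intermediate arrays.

Partition 1: pivot=26 at index 5 -> [1, -4, -5, -2, 17, 26]
Partition 2: pivot=17 at index 4 -> [1, -4, -5, -2, 17, 26]
Partition 3: pivot=-2 at index 2 -> [-4, -5, -2, 1, 17, 26]
Partition 4: pivot=-5 at index 0 -> [-5, -4, -2, 1, 17, 26]


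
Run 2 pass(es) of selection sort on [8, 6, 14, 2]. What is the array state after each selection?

Pass 1: Select minimum 2 at index 3, swap -> [2, 6, 14, 8]
Pass 2: Select minimum 6 at index 1, swap -> [2, 6, 14, 8]


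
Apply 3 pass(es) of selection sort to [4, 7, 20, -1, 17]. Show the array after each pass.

Pass 1: Select minimum -1 at index 3, swap -> [-1, 7, 20, 4, 17]
Pass 2: Select minimum 4 at index 3, swap -> [-1, 4, 20, 7, 17]
Pass 3: Select minimum 7 at index 3, swap -> [-1, 4, 7, 20, 17]


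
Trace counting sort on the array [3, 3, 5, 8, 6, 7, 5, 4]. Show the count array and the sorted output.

Count array: [0, 0, 0, 2, 1, 2, 1, 1, 1]
(count[i] = number of elements equal to i)
Cumulative count: [0, 0, 0, 2, 3, 5, 6, 7, 8]
Sorted: [3, 3, 4, 5, 5, 6, 7, 8]


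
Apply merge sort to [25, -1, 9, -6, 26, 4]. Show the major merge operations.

Divide and conquer:
  Merge [-1] + [9] -> [-1, 9]
  Merge [25] + [-1, 9] -> [-1, 9, 25]
  Merge [26] + [4] -> [4, 26]
  Merge [-6] + [4, 26] -> [-6, 4, 26]
  Merge [-1, 9, 25] + [-6, 4, 26] -> [-6, -1, 4, 9, 25, 26]


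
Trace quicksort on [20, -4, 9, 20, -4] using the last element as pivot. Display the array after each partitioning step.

Partition 1: pivot=-4 at index 1 -> [-4, -4, 9, 20, 20]
Partition 2: pivot=20 at index 4 -> [-4, -4, 9, 20, 20]
Partition 3: pivot=20 at index 3 -> [-4, -4, 9, 20, 20]


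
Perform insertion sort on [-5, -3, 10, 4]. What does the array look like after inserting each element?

First element -5 is already 'sorted'
Insert -3: shifted 0 elements -> [-5, -3, 10, 4]
Insert 10: shifted 0 elements -> [-5, -3, 10, 4]
Insert 4: shifted 1 elements -> [-5, -3, 4, 10]


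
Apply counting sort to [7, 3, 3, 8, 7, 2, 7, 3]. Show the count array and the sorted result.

Count array: [0, 0, 1, 3, 0, 0, 0, 3, 1]
(count[i] = number of elements equal to i)
Cumulative count: [0, 0, 1, 4, 4, 4, 4, 7, 8]
Sorted: [2, 3, 3, 3, 7, 7, 7, 8]


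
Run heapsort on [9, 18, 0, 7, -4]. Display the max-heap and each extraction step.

Build heap: [18, 9, 0, 7, -4]
Extract 18: [9, 7, 0, -4, 18]
Extract 9: [7, -4, 0, 9, 18]
Extract 7: [0, -4, 7, 9, 18]
Extract 0: [-4, 0, 7, 9, 18]


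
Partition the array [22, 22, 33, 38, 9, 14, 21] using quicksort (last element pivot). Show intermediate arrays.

Partition 1: pivot=21 at index 2 -> [9, 14, 21, 38, 22, 22, 33]
Partition 2: pivot=14 at index 1 -> [9, 14, 21, 38, 22, 22, 33]
Partition 3: pivot=33 at index 5 -> [9, 14, 21, 22, 22, 33, 38]
Partition 4: pivot=22 at index 4 -> [9, 14, 21, 22, 22, 33, 38]


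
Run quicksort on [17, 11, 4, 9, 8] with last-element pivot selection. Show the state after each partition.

Partition 1: pivot=8 at index 1 -> [4, 8, 17, 9, 11]
Partition 2: pivot=11 at index 3 -> [4, 8, 9, 11, 17]


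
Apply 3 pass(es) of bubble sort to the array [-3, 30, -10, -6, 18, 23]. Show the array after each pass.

After pass 1: [-3, -10, -6, 18, 23, 30] (4 swaps)
After pass 2: [-10, -6, -3, 18, 23, 30] (2 swaps)
After pass 3: [-10, -6, -3, 18, 23, 30] (0 swaps)
Total swaps: 6


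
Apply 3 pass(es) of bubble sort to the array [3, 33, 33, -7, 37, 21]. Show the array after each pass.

After pass 1: [3, 33, -7, 33, 21, 37] (2 swaps)
After pass 2: [3, -7, 33, 21, 33, 37] (2 swaps)
After pass 3: [-7, 3, 21, 33, 33, 37] (2 swaps)
Total swaps: 6


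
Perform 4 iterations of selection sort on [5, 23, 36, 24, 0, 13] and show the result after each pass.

Pass 1: Select minimum 0 at index 4, swap -> [0, 23, 36, 24, 5, 13]
Pass 2: Select minimum 5 at index 4, swap -> [0, 5, 36, 24, 23, 13]
Pass 3: Select minimum 13 at index 5, swap -> [0, 5, 13, 24, 23, 36]
Pass 4: Select minimum 23 at index 4, swap -> [0, 5, 13, 23, 24, 36]


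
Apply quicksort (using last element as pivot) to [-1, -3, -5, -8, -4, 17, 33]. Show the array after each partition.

Partition 1: pivot=33 at index 6 -> [-1, -3, -5, -8, -4, 17, 33]
Partition 2: pivot=17 at index 5 -> [-1, -3, -5, -8, -4, 17, 33]
Partition 3: pivot=-4 at index 2 -> [-5, -8, -4, -3, -1, 17, 33]
Partition 4: pivot=-8 at index 0 -> [-8, -5, -4, -3, -1, 17, 33]
Partition 5: pivot=-1 at index 4 -> [-8, -5, -4, -3, -1, 17, 33]
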